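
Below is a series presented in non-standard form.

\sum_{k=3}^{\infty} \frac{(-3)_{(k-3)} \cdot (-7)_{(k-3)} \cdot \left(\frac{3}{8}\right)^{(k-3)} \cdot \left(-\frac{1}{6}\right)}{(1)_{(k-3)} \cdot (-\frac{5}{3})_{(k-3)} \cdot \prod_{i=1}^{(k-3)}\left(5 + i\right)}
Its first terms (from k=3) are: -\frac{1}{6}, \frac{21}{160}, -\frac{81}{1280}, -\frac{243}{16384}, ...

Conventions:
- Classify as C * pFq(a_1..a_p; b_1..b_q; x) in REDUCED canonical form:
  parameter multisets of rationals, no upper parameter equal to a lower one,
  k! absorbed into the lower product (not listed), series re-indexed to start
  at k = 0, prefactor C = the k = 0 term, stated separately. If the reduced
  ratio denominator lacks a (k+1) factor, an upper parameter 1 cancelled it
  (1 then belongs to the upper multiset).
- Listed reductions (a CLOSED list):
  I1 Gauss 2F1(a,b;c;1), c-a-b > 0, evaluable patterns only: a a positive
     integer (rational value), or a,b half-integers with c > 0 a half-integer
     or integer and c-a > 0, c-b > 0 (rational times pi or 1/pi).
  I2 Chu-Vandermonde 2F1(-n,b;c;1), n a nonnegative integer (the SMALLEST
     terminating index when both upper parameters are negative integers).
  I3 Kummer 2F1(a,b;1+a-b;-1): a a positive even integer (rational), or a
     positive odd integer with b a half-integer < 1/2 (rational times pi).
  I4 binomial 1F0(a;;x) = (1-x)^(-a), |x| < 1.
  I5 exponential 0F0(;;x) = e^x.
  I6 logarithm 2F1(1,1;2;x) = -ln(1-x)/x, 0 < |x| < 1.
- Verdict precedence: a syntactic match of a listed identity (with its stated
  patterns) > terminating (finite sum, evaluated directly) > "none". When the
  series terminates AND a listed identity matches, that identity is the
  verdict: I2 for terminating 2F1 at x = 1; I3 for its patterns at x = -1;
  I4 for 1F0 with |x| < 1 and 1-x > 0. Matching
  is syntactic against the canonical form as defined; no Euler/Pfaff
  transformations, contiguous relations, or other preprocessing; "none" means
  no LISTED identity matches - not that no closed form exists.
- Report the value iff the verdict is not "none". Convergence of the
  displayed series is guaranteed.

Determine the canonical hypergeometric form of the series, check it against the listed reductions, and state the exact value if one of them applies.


Classification (C = -\frac{1}{6}): 2F2 with upper {-7, -3}, lower {-\frac{5}{3}, 6}, argument x = \frac{3}{8}. Verdict: terminating. (-3)_k vanishes past k = 3, leaving a 4-term sum, computed directly. Exact value: -\frac{27901}{245760}.

Key step: with t_0 = -\frac{1}{6}, the lower running product (C = -1/6, x = 3/8) is a rising factorial.
Consecutive-term ratio: r(k) = \frac{3}{8} * (k-7) (k-3) / [(k-\frac{5}{3}) (k+6) (k+1)] - rational in k, leading ratio \frac{3}{8}; with t_0 = -\frac{1}{6}, classification follows.


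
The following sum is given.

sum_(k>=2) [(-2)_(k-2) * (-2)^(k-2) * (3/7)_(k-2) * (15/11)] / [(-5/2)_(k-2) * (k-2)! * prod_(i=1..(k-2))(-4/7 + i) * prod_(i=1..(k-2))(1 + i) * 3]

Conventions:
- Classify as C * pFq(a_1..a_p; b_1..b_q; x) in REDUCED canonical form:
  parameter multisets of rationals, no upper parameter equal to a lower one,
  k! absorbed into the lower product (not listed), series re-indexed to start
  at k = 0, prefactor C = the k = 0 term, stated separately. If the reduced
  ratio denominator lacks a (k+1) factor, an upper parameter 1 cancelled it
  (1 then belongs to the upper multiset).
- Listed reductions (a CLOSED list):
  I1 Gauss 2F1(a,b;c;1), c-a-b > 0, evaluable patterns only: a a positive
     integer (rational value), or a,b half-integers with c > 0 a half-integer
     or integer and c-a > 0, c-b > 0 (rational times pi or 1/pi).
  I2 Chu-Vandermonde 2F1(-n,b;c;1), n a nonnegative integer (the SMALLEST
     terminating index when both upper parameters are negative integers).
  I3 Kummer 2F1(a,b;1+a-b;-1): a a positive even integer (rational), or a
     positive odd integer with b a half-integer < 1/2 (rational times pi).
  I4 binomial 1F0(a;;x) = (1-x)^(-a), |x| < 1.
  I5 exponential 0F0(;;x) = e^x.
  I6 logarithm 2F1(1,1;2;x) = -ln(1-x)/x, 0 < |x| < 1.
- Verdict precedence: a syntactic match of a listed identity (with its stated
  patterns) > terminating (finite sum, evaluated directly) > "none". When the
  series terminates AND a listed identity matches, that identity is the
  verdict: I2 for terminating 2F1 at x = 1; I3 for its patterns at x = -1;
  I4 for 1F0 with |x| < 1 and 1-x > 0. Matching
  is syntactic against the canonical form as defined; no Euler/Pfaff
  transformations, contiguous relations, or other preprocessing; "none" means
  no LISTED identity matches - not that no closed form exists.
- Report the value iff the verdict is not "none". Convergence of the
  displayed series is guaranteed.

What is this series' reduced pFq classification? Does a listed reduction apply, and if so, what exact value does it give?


Key step: x = (-2) and the lower running product (prefactor 5/11) is a rising factorial.
Consecutive-term ratio: r(k) = (-2) * (k-2) / [(k-5/2) (k+2) (k+1)] - rational in k, leading ratio (-2); with t_0 = 5/11, classification follows.

Reduced: x = -2, 1F2, upper = {-2}, lower = {-5/2, 2}, C = 5/11. Verdict: terminating. With -2 upstairs the series is a 3-term polynomial sum; evaluated term by term. Exact value: 17/99.


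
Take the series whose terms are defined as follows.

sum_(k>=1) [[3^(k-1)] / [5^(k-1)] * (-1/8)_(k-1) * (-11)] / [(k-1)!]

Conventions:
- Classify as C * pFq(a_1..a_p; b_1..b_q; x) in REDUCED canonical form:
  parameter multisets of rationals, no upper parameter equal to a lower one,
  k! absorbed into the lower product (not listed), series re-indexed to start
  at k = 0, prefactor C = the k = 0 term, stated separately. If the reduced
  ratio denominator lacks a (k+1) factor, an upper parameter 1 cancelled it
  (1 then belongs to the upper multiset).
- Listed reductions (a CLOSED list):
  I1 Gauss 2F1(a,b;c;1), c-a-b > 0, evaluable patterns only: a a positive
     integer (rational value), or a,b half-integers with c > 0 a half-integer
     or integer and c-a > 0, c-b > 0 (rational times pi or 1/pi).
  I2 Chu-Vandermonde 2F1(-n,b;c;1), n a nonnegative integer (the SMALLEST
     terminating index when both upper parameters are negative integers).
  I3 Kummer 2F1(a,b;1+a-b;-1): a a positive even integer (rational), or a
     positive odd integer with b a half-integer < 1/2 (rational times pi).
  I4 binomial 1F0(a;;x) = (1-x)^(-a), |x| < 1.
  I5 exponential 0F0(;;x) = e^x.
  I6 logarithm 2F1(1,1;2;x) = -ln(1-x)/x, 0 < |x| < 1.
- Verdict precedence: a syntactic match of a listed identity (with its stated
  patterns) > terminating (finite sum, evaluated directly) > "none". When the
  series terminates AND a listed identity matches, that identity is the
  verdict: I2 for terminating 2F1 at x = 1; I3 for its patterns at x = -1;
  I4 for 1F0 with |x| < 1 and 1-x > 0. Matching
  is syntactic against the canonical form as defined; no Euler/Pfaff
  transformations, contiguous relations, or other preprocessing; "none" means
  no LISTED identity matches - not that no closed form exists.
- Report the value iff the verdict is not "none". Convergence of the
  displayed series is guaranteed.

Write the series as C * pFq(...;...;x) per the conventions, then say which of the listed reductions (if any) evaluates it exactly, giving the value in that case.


Classification (C = -11): 1F0 with upper {-1/8}, lower {-}, argument x = 3/5. Verdict: the binomial series (I4) fires (the 1F0 binomial series: exponent 1/8, x = 3/5). Sum: (-11) * (2/5)^(1/8).

First insight: with t_0 = -11, the two geometric factors (prefactor -11) combine into one argument.
Step ratio: r(k) = (3/5) * (k-1/8) / [(k+1)] - poly over poly, x = (3/5) from leading terms; C = -11 at k = 0.


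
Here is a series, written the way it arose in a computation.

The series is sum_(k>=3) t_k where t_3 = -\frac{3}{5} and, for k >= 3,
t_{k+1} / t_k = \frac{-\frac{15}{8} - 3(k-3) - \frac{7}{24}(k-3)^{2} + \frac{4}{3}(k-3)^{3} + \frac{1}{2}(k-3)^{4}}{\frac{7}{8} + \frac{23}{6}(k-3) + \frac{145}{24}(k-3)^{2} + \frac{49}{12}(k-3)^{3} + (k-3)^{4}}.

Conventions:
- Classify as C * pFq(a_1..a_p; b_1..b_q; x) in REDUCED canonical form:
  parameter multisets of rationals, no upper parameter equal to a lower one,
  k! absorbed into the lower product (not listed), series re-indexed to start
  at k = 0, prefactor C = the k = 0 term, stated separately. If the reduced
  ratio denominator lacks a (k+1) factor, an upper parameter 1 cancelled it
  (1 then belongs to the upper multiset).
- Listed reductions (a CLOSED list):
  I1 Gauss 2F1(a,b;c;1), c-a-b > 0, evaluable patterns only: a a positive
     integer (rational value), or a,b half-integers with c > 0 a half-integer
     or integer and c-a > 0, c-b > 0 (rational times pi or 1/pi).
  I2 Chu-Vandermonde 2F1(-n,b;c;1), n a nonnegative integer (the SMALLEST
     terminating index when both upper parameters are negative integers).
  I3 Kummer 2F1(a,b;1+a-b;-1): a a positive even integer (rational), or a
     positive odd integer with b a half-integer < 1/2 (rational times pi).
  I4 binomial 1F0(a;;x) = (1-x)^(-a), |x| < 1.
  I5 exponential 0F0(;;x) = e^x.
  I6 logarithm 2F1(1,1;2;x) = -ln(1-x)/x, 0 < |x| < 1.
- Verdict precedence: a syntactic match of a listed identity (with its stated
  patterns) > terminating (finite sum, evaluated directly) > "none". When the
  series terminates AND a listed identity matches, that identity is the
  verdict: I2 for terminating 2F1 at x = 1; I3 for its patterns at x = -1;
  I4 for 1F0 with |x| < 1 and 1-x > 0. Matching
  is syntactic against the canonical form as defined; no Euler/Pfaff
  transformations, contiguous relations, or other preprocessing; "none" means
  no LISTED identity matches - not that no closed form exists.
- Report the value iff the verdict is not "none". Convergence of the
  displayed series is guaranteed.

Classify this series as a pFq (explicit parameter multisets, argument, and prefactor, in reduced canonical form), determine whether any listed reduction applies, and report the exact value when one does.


With C = -\frac{3}{5}: the canonical form is 2F1(-\frac{3}{2}, \frac{5}{3}; \frac{7}{12}; \frac{1}{2}). Verdict: none - this 2F1 at x = \frac{1}{2} matches no listed pattern, and upper {-\frac{3}{2}, \frac{5}{3}} holds no stopper.

Structural cue: t_0 = -\frac{3}{5} here, and the ratio is unreduced: k + 3/2 divides both sides (prefactor -3/5).
Ratio: r(k) = \frac{1}{2} * (k-\frac{3}{2}) (k+\frac{5}{3}) / [(k+\frac{7}{12}) (k+1)] - poly over poly, x = \frac{1}{2} from leading terms; C = -\frac{3}{5} at k = 0.


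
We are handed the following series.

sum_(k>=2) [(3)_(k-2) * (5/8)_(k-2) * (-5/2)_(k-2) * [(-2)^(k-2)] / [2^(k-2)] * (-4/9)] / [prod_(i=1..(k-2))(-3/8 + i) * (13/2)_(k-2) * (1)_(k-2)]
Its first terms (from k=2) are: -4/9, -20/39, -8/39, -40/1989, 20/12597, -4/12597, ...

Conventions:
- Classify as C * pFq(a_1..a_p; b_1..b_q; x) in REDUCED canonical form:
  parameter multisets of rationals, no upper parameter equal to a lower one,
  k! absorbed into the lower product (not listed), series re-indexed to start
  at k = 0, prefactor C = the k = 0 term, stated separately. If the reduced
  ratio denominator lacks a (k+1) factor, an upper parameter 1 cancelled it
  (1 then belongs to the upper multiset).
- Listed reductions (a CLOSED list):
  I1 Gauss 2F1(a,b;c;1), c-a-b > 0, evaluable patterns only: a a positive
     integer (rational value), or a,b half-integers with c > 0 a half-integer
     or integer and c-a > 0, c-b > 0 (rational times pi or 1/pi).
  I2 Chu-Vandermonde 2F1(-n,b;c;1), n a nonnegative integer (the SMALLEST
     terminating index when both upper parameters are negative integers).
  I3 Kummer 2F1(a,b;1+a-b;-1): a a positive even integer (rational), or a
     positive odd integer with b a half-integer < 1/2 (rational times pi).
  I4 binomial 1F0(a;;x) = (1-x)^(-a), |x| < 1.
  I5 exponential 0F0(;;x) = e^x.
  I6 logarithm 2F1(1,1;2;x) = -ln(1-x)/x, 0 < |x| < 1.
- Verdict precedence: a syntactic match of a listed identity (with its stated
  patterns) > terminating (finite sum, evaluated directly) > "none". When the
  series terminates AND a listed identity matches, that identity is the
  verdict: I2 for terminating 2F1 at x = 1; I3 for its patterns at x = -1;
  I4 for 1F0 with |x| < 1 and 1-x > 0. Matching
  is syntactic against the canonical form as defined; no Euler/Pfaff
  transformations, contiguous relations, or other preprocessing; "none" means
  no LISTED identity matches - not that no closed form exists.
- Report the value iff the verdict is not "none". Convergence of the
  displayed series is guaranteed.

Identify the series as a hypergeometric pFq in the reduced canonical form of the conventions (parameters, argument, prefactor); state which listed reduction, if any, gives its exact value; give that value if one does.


Prefactor -4/9, argument -1: 2F1 with upper {-5/2, 3} over lower {13/2}. Verdict: Kummer (I3) matches (x = -1; c = 13/2 equals 1+a-b for upper {-5/2, 3}: listed pattern). Value: (-385/1024) * pi.

The tell: x = (-1) and the lower running product (prefactor -4/9) is a rising factorial.
Adjacent-term ratio: r(k) = (-1) * (k-5/2) (k+3) / [(k+13/2) (k+1)] - poly over poly, x = (-1) from leading terms; C = -4/9 at k = 0.


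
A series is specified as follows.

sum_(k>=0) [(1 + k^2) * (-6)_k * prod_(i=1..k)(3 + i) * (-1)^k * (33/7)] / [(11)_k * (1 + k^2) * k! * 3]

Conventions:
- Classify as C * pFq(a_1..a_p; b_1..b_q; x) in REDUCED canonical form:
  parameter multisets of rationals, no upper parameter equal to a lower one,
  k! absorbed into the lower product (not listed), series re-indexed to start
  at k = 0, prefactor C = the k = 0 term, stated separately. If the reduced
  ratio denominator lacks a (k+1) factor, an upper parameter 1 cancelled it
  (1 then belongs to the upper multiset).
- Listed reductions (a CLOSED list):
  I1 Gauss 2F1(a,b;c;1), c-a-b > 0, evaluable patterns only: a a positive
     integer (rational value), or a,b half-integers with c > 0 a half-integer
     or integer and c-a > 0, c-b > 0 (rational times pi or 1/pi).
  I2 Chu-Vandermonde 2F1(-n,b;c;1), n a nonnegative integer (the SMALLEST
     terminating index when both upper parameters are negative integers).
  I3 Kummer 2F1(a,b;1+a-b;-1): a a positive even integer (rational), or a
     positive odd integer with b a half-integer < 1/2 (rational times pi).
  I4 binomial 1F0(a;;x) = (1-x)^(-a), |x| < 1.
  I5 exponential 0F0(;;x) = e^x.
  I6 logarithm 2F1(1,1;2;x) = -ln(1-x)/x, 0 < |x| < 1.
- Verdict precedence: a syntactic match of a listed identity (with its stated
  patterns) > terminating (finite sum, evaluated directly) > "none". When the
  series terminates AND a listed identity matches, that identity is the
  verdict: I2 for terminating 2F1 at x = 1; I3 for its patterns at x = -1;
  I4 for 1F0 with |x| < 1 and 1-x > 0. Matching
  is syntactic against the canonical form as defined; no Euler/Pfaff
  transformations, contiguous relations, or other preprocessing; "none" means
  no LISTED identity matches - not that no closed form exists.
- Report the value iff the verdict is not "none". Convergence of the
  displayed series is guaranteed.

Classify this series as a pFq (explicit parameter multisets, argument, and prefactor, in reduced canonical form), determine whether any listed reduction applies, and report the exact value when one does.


x = -1 here; the reduced form reads 2F1, upper {-6, 4}, lower {11}, C = 11/7. Verdict at x = -1: the Kummer evaluation I3 matches (x = -1; c = 11 equals 1+a-b for upper {-6, 4}: listed pattern). Exact value: 165/14.

First insight: x = (-1) and the running product (C = 11/7, x = -1) telescopes to a rising factorial.
Step ratio: r(k) = (-1) * (k-6) (k+4) / [(k+11) (k+1)] ; factor over Q: parameters, x = (-1), and C = 11/7.


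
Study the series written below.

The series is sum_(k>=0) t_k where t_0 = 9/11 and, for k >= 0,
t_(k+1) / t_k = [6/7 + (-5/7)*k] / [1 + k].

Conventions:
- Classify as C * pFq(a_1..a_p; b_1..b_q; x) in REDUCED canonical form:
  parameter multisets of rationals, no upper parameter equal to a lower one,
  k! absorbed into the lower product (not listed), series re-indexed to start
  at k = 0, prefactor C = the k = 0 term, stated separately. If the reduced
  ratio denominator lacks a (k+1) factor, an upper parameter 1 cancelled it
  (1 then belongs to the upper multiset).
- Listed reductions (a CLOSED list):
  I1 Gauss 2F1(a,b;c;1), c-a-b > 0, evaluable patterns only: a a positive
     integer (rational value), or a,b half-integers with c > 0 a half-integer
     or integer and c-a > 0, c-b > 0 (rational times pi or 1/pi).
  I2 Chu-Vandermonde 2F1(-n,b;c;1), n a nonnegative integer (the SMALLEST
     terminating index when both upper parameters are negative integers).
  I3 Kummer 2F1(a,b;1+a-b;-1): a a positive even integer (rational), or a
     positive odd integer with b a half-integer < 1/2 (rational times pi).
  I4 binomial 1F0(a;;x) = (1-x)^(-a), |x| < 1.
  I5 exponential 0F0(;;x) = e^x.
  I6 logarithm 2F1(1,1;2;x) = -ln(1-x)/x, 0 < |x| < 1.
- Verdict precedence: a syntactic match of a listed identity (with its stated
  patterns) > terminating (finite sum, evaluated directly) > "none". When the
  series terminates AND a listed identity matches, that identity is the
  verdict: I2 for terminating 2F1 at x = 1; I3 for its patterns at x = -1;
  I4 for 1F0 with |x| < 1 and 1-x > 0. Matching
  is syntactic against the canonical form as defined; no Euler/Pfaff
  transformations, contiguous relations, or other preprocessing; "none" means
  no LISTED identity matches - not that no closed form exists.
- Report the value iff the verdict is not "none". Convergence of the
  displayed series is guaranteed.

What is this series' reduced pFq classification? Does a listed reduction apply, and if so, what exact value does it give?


With C = 9/11: the canonical form is 1F0(-6/5; -; -5/7). Verdict: the I4 binomial reduction fires (the 1F0 binomial series: exponent 6/5, x = -5/7). Exact value: (9/11) * (12/7)^(6/5).

Structural cue: with t_0 = 9/11, roots of the ratio polynomials (C = 9/11) are the negated parameters.
Consecutive-term ratio: r(k) = (-5/7) * (k-6/5) / [(k+1)] - poly over poly, x = (-5/7) from leading terms; C = 9/11 at k = 0.


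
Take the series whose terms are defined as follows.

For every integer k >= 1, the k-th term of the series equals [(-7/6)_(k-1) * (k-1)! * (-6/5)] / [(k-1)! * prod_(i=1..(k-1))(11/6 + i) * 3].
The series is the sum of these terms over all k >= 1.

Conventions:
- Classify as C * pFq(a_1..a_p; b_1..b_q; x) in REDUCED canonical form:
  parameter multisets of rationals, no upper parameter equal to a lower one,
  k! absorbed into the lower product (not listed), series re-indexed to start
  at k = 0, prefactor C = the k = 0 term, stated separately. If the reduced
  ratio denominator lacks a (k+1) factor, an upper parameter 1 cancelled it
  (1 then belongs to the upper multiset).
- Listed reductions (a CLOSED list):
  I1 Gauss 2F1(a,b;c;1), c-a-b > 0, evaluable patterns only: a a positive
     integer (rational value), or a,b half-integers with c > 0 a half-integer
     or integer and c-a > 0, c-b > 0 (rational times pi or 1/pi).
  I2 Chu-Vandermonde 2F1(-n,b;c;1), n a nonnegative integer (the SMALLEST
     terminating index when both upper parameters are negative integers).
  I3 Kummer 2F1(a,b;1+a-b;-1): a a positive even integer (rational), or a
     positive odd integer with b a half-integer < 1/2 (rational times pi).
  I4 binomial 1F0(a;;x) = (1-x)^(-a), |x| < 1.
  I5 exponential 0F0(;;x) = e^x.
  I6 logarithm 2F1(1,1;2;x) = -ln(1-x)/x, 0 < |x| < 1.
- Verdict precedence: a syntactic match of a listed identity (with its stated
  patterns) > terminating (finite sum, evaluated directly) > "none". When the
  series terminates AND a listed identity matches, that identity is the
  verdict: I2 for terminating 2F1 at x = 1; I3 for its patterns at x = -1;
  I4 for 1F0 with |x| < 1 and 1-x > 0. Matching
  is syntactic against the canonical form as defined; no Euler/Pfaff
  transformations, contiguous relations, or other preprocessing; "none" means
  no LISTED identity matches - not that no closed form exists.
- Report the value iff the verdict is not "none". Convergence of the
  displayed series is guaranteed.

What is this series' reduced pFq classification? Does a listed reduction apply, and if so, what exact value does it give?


Classification (C = -2/5): 2F1 with upper {-7/6, 1}, lower {17/6}, argument x = 1. Verdict at x = 1: Gauss (I1, integer-parameter pattern) matches (x = 1: the Gamma ratio telescopes since c-a-b = 3 > 0 and a = 1 in Z>0). Hence: -11/45.

Key step: x = 1 and the factorial ratio (C = -2/5) (k+a-1)!/(a-1)! is a rising factorial (a)_k.
Adjacent-term ratio: r(k) = 1 * (k-7/6) (k+1) / [(k+17/6) (k+1)] - rational in k, leading ratio 1; with t_0 = -2/5, classification follows.


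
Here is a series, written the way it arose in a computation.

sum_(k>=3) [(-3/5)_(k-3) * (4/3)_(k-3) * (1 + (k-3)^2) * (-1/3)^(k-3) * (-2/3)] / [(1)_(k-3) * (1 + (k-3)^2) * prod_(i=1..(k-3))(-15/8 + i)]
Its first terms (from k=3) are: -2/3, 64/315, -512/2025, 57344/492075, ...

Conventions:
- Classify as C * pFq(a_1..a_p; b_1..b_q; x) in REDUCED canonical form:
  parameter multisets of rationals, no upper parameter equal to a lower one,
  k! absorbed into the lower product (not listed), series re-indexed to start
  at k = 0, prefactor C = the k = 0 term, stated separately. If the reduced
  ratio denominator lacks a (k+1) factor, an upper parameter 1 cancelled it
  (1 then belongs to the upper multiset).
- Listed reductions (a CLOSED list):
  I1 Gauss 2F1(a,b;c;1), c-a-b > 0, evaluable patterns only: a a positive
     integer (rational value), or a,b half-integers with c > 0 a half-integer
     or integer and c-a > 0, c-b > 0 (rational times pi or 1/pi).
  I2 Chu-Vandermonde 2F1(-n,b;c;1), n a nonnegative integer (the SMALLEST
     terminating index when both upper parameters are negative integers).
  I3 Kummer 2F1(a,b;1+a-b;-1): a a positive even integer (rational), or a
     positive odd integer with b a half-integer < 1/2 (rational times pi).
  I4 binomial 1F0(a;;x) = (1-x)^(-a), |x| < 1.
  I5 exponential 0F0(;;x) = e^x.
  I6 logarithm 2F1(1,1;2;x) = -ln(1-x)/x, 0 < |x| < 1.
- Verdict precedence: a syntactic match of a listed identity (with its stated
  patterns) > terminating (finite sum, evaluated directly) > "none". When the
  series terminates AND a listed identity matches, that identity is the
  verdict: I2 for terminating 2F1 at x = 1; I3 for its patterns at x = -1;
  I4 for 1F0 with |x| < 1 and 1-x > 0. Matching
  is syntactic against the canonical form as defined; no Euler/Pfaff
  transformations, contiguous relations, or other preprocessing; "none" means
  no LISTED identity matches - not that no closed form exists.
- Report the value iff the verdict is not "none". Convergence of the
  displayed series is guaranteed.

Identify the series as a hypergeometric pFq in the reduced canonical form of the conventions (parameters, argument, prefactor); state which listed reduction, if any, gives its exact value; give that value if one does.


Classification (C = -2/3): 2F1 with upper {-3/5, 4/3}, lower {-7/8}, argument x = -1/3. Verdict: none (x = -1/3): each listed identity misses the multisets {-3/5, 4/3} ; {-7/8}.

Key observation: from the first term -2/3: (1)_k (C = -2/3) is k! itself.
Adjacent-term ratio: r(k) = (-1/3) * (k-3/5) (k+4/3) / [(k-7/8) (k+1)] - rational in k, leading ratio (-1/3); with t_0 = -2/3, classification follows.


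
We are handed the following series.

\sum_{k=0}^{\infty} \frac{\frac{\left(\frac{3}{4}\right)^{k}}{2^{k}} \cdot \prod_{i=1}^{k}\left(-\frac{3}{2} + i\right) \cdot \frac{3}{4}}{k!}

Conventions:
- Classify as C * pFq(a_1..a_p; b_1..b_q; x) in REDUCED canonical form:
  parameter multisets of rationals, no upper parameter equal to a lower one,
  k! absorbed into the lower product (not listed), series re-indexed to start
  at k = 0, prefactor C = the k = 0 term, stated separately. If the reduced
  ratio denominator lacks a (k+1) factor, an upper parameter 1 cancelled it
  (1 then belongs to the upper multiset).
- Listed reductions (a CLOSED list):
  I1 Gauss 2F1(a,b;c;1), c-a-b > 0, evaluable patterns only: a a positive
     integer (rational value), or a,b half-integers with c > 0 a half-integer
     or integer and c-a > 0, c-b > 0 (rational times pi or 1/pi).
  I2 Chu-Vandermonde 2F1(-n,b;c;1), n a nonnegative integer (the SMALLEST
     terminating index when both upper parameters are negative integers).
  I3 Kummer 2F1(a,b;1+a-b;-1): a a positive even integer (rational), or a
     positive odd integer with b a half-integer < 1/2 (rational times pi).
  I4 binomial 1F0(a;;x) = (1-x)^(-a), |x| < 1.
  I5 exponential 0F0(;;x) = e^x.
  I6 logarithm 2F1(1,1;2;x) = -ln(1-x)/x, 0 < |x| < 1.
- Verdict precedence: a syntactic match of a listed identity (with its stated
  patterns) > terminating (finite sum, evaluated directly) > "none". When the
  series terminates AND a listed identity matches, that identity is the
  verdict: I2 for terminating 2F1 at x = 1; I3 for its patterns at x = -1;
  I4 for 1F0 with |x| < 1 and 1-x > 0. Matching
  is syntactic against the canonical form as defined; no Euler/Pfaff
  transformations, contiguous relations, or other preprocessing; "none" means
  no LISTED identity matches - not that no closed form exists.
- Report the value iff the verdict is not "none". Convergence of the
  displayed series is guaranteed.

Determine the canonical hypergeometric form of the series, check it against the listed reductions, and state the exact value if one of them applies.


Canonical form: C = \frac{3}{4} times 1F0 with upper {-\frac{1}{2}}, lower {-}, x = \frac{3}{8}. Verdict: binomial (I4) matches (the 1F0 binomial series: exponent 1/2, x = \frac{3}{8}). Exact value: \frac{3}{4} \cdot \left(\frac{5}{8}\right)^{\frac{1}{2}}.

Key observation: t_0 being \frac{3}{4}, the running product (C = 3/4, x = 3/8) telescopes to a rising factorial.
Ratio: r(k) = \frac{3}{8} * (k-\frac{1}{2}) / [(k+1)] - rational in k. x = \frac{3}{8}; t_0 = \frac{3}{4}; negate the roots.


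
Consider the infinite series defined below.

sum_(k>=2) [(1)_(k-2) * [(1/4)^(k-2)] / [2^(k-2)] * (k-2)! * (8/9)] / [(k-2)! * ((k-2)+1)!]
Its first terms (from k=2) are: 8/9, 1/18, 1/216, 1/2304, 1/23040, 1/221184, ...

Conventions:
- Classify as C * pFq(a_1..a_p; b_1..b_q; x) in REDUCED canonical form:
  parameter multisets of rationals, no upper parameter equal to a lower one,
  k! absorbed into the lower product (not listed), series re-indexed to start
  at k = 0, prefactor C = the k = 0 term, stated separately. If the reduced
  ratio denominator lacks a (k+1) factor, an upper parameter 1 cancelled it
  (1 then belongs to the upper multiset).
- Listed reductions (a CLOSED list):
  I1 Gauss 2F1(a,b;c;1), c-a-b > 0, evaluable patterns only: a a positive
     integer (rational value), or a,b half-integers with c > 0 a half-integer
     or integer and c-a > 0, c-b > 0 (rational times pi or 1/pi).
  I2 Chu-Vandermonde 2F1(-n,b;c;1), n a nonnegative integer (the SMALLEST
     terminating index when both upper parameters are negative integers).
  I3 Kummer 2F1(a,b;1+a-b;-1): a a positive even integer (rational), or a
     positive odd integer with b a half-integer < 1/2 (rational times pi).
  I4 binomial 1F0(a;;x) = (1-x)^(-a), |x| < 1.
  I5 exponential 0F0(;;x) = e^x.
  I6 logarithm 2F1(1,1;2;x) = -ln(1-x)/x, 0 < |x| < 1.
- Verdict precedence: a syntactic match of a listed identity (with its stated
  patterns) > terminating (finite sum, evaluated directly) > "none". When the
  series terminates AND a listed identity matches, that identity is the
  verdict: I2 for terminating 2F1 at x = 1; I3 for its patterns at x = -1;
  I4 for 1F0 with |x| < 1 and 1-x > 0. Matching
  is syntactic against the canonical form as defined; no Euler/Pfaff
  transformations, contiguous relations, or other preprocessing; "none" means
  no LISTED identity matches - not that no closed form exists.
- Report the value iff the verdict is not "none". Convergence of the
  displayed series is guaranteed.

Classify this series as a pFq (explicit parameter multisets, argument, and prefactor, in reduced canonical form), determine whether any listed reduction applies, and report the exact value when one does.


With C = 8/9: the canonical form is 2F1(1, 1; 2; 1/8). Verdict: this is the I6 logarithm reduction (the logarithm: parameters (1,1;2), x = 1/8). Value: (-64/9) * ln(7/8).

The tell: t_0 = 8/9 here, and the two k-th powers (C = 8/9, x = 1/8) combine into one argument.
Consecutive-term ratio: r(k) = (1/8) * (k+1) (k+1) / [(k+2) (k+1)] - rational; roots negated = parameters, x = (1/8), C = 8/9.


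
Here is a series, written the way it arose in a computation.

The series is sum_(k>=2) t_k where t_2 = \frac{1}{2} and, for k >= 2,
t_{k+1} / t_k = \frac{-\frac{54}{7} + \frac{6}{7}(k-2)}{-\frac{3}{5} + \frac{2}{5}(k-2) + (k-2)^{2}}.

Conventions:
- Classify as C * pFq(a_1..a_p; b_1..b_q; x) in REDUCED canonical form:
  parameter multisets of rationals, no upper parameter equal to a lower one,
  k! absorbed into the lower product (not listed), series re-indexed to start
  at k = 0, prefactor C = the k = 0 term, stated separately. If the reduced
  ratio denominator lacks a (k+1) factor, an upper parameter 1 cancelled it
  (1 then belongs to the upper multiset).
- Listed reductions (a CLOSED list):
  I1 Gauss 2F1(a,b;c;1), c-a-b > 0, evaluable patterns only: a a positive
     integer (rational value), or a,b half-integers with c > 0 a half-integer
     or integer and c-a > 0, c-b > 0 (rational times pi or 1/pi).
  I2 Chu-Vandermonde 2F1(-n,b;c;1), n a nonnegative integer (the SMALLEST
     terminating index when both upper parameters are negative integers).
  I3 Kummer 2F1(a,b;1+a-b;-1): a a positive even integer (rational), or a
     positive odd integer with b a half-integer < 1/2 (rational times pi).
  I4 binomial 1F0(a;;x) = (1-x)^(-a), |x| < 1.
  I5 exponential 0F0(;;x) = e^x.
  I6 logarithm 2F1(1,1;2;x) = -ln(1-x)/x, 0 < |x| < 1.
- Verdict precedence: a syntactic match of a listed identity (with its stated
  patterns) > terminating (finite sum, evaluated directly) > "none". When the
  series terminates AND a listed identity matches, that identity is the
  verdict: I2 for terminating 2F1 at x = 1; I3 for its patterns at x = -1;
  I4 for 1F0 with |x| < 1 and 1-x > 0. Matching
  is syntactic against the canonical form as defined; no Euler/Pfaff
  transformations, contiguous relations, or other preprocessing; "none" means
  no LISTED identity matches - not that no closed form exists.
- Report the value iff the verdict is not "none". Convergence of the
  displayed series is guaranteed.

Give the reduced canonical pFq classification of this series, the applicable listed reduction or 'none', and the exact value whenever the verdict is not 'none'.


x = \frac{6}{7} here; the reduced form reads 1F1, upper {-9}, lower {-\frac{3}{5}}, C = \frac{1}{2}. Verdict: terminating - the sum ends at index 9 because -9 is a negative integer; exact evaluation follows. Exact value: -\frac{17863355187973}{7817784991324}.

Key observation: with t_0 = \frac{1}{2}, factor the ratio over Q (prefactor 1/2): negated roots = parameters.
Adjacent-term ratio: r(k) = \frac{6}{7} * (k-9) / [(k-\frac{3}{5}) (k+1)] - rational in k, leading ratio \frac{6}{7}; with t_0 = \frac{1}{2}, classification follows.


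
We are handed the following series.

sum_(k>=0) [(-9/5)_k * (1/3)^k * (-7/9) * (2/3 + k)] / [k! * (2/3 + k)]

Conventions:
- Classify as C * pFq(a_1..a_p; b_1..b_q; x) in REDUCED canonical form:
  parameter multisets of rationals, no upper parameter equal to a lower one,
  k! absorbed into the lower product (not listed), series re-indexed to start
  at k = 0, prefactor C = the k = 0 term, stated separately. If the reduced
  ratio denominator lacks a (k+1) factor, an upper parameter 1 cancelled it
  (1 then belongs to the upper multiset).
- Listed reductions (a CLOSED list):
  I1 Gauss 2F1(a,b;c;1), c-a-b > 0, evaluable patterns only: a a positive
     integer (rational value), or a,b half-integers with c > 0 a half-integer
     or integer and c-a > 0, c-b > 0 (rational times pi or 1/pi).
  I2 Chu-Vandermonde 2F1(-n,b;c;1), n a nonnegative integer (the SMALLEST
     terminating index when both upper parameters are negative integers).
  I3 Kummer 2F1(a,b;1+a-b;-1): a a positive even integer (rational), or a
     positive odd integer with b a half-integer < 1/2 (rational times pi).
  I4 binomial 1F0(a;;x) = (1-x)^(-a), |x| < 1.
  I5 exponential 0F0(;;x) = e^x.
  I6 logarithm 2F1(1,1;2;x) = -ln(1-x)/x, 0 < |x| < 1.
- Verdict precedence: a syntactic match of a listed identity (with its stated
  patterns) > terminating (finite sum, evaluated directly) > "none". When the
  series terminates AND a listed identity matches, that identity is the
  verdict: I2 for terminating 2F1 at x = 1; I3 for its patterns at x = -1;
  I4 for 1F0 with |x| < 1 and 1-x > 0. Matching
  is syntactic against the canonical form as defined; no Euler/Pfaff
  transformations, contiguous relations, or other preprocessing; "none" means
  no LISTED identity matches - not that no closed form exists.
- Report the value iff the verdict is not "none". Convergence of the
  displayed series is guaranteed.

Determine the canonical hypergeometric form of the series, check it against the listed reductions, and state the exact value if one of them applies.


Reduced: x = 1/3, 1F0, upper = {-9/5}, lower = {-}, C = -7/9. Verdict: binomial (I4) matches (the 1F0 binomial series: exponent 9/5, x = 1/3). Its exact value is (-7/9) * (2/3)^(9/5).

Key step: t_0 being -7/9, k + 2/3 divides numerator and denominator alike; C = -7/9 after cancelling.
Consecutive-term ratio: r(k) = (1/3) * (k-9/5) / [(k+1)] - poly over poly, x = (1/3) from leading terms; C = -7/9 at k = 0.


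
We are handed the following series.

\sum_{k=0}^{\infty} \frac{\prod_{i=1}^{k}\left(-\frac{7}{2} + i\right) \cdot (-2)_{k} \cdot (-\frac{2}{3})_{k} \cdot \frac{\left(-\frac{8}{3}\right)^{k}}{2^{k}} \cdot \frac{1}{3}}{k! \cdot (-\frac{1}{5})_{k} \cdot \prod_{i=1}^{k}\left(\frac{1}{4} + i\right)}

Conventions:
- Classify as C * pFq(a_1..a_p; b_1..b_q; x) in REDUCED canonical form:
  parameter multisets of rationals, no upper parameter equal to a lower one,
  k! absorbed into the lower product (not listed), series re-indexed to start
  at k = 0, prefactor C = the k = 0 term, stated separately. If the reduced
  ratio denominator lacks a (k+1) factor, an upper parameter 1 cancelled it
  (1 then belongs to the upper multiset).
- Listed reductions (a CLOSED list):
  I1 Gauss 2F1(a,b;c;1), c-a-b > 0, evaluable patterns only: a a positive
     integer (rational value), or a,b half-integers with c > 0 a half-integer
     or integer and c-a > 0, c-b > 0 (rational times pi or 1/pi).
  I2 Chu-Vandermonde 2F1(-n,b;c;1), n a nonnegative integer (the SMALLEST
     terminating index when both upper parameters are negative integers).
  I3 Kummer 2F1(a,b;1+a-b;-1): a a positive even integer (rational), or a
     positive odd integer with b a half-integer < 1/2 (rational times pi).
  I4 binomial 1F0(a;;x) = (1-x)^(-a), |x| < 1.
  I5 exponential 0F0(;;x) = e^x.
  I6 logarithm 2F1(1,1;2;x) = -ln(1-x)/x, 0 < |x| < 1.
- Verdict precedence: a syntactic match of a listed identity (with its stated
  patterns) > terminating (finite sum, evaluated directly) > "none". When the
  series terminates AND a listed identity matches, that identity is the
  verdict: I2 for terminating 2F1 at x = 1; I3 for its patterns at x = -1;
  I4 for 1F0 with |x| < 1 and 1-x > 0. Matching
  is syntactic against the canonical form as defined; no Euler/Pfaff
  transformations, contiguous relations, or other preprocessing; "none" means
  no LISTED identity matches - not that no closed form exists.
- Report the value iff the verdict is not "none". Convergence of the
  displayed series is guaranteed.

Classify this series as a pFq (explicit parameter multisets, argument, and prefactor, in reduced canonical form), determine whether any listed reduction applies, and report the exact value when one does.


Key step: t_0 being \frac{1}{3}, the lower running product (C = 1/3) is a rising factorial.
Adjacent-term ratio: r(k) = -\frac{4}{3} * (k-\frac{5}{2}) (k-2) (k-\frac{2}{3}) / [(k-\frac{1}{5}) (k+\frac{5}{4}) (k+1)] - rational in k. x = -\frac{4}{3}; t_0 = \frac{1}{3}; negate the roots.

x = -\frac{4}{3} here; the reduced form reads 3F2, upper {-\frac{5}{2}, -2, -\frac{2}{3}}, lower {-\frac{1}{5}, \frac{5}{4}}, C = \frac{1}{3}. Verdict: terminating - no listed pattern fits, but -2 in the upper list cuts the series at k = 2; direct evaluation. Exact value: -\frac{3277}{729}.


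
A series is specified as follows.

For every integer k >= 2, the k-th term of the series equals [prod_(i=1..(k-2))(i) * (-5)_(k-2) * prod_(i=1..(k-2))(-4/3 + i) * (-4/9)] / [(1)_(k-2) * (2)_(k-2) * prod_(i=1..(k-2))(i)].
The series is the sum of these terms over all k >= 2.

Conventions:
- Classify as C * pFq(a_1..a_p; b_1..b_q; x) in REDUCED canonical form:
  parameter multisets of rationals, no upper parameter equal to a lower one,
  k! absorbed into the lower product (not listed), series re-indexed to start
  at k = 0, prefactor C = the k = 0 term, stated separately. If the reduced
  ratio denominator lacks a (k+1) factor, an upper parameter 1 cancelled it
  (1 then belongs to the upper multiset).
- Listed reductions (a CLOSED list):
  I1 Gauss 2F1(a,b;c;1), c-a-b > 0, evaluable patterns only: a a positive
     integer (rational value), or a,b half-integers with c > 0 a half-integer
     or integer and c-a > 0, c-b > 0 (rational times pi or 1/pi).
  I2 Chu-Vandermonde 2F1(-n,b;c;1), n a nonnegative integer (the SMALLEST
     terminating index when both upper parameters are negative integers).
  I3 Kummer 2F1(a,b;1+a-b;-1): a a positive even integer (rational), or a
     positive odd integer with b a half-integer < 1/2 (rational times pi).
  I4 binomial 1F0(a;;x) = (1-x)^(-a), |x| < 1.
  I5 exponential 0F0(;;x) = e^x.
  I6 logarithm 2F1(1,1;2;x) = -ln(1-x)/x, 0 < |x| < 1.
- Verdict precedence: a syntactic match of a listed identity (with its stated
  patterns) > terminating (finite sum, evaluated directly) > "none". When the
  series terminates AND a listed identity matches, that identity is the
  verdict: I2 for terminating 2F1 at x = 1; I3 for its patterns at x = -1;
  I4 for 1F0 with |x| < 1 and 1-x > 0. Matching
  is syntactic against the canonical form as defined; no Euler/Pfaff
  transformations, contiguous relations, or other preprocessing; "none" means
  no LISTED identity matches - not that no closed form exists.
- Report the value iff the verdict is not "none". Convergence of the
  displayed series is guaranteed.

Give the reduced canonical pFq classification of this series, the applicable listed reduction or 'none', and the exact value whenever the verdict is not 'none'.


This is -4/9 * 2F1(-5, -1/3; 2; 1) in reduced canonical form. Verdict: the Chu-Vandermonde identity I2 fires (terminating 2F1 at x = 1 with n = 5, b = -1/3, c = 2). Hence: -13832/19683.

Key step: x = 1 and the running product (C = -4/9, x = 1) telescopes to a rising factorial.
Consecutive-term ratio: r(k) = 1 * (k-5) (k-1/3) / [(k+2) (k+1)] - rational in k. x = 1; t_0 = -4/9; negate the roots.


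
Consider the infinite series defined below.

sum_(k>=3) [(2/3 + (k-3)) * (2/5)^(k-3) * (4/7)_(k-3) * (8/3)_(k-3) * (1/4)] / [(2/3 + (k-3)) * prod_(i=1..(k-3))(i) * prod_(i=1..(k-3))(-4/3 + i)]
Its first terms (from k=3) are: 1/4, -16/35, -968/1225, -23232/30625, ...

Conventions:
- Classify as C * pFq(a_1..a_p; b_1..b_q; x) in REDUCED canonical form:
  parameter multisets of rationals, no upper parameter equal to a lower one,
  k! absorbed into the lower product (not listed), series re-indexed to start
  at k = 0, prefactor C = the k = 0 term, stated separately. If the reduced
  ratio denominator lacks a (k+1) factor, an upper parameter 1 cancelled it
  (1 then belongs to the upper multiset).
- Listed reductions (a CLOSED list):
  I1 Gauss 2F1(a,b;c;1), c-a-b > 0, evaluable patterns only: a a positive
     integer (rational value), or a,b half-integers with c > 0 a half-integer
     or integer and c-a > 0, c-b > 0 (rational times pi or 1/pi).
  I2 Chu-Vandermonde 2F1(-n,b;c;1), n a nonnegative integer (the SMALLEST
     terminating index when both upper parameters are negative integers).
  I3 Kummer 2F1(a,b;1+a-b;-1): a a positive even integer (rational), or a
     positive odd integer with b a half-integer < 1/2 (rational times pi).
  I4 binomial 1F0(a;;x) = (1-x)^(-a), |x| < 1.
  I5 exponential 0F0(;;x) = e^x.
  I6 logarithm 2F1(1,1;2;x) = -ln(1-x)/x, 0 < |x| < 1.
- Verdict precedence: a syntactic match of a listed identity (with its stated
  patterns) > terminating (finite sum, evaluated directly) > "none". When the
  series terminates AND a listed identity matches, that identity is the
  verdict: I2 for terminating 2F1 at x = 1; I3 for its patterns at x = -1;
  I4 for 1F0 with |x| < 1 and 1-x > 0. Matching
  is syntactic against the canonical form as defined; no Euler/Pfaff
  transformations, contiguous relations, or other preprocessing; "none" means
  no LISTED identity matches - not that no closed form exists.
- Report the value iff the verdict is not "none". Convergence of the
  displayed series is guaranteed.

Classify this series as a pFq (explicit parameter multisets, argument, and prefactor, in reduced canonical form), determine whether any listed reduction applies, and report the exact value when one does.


With C = 1/4: the canonical form is 2F1(4/7, 8/3; -1/3; 2/5). Verdict: no listed reduction: x = 2/5 and upper {4/7, 8/3} fail every I1-I6 pattern.

Key step: with t_0 = 1/4, the lower running product (C = 1/4) is a rising factorial.
Term ratio: r(k) = (2/5) * (k+4/7) (k+8/3) / [(k-1/3) (k+1)] - rational in k. x = (2/5); t_0 = 1/4; negate the roots.
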